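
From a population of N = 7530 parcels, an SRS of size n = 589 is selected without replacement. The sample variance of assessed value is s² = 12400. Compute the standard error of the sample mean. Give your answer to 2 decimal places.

4.41

Under SRS without replacement, Var(ȳ) = (1 − f)·s²/n with f = n/N = 589/7530 = 0.07822045.
Var(ȳ) = (1 − 0.07822045)·12400/589 = 0.92177955·21.052632 = 19.405885.
SE(ȳ) = √(19.405885) = 4.41.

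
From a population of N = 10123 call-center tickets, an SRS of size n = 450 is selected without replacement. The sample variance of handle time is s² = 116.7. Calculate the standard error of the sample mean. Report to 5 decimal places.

Under SRS without replacement, Var(ȳ) = (1 − f)·s²/n with f = n/N = 450/10123 = 0.04445323.
Var(ȳ) = (1 − 0.04445323)·116.7/450 = 0.95554677·0.25933333 = 0.24780513.
SE(ȳ) = √(0.24780513) = 0.49780.

0.49780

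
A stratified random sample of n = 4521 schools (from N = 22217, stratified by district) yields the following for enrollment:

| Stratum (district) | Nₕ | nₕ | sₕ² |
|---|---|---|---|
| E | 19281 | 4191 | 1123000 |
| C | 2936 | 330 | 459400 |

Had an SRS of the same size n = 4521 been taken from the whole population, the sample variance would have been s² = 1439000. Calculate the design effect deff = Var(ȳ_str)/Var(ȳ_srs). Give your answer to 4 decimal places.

0.7081

Var(ȳ_str) = Σ Wₕ²(1−fₕ)sₕ²/nₕ with Wₕ = Nₕ/22217:
  E: (19281/22217)²·(1−4191/19281)·1123000/4191 = 157.94652
  C: (2936/22217)²·(1−330/2936)·459400/330 = 21.579267
  → Var(ȳ_str) = 179.52579.
Var(ȳ_srs) = (1 − 4521/22217)·1439000/4521 = 253.52219.
deff = 179.52579 / 253.52219 = 0.7081.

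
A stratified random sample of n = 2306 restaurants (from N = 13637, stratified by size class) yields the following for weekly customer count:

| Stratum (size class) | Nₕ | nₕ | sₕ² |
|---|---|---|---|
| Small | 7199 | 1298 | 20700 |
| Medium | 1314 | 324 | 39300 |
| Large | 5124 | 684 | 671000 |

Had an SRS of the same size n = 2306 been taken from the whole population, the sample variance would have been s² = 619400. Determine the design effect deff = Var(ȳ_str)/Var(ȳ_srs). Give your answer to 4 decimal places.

0.5578

Var(ȳ_str) = Σ Wₕ²(1−fₕ)sₕ²/nₕ with Wₕ = Nₕ/13637:
  Small: (7199/13637)²·(1−1298/7199)·20700/1298 = 3.6429714
  Medium: (1314/13637)²·(1−324/1314)·39300/324 = 0.84847767
  Large: (5124/13637)²·(1−684/5124)·671000/684 = 120.01094
  → Var(ȳ_str) = 124.50239.
Var(ȳ_srs) = (1 − 2306/13637)·619400/2306 = 223.1831.
deff = 124.50239 / 223.1831 = 0.5578.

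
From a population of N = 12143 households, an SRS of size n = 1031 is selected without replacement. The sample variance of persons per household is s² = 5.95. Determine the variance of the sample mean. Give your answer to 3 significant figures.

0.00528

Under SRS without replacement, Var(ȳ) = (1 − f)·s²/n with f = n/N = 1031/12143 = 0.08490488.
Var(ȳ) = (1 − 0.08490488)·5.95/1031 = 0.91509512·0.005771096 = 0.0052811018.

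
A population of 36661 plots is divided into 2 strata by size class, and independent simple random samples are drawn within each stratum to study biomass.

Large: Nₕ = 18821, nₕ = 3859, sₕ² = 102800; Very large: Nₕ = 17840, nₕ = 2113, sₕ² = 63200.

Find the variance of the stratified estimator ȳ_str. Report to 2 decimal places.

11.83

Var(ȳ_str) = Σₕ Wₕ²(1 − fₕ)sₕ²/nₕ with Wₕ = Nₕ/N, N = 36661.
Large: Wₕ = 0.51337934; term = 0.51337934²·(1 − 0.20503693)·102800/3859 = 5.5813861.
Very large: Wₕ = 0.48662066; term = 0.48662066²·(1 − 0.11844170)·63200/2113 = 6.2438104.
Sum = 11.825197.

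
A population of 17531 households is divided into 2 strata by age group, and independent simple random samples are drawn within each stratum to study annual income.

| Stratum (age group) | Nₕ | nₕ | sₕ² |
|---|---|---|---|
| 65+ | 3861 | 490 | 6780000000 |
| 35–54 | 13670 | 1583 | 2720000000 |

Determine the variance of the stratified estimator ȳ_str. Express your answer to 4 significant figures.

1.510 × 10^6

Var(ȳ_str) = Σₕ Wₕ²(1 − fₕ)sₕ²/nₕ with Wₕ = Nₕ/N, N = 17531.
65+: Wₕ = 0.22023843; term = 0.22023843²·(1 − 0.12691013)·6780000000/490 = 585974.6.
35–54: Wₕ = 0.77976157; term = 0.77976157²·(1 − 0.11580102)·2720000000/1583 = 923765.3.
Sum = 1.5097399 × 10^6.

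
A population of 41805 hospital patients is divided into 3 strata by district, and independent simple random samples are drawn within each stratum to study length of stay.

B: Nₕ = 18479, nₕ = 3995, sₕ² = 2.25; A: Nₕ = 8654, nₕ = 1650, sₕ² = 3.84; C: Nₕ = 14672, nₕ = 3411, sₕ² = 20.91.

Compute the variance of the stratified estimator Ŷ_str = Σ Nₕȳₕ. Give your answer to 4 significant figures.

1.305 × 10^6

Var(Ŷ_str) = Σₕ Nₕ²(1 − fₕ)sₕ²/nₕ.
B: 18479²·(1 − 3995/18479)·2.25/3995 = 150741.46.
A: 8654²·(1 − 1650/8654)·3.84/1650 = 141062.09.
C: 14672²·(1 − 3411/14672)·20.91/3411 = 1.0128347 × 10^6.
Sum = 1.3046383 × 10^6.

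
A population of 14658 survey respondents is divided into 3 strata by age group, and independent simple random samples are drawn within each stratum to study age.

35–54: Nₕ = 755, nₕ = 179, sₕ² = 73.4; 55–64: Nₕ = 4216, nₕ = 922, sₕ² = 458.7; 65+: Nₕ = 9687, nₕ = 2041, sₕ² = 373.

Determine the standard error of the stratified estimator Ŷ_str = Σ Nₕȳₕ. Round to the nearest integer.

Var(Ŷ_str) = Σₕ Nₕ²(1 − fₕ)sₕ²/nₕ.
35–54: 755²·(1 − 179/755)·73.4/179 = 178325.09.
55–64: 4216²·(1 − 922/4216)·458.7/922 = 6.9091086 × 10^6.
65+: 9687²·(1 − 2041/9687)·373/2041 = 1.3535971 × 10^7.
Sum = 2.0623405 × 10^7.
SE = √(2.0623405 × 10^7) = 4541.

4541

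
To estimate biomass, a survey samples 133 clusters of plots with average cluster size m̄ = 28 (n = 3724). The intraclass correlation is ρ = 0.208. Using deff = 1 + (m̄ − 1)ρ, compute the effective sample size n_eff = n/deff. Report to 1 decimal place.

deff = 1 + (28 − 1)·0.208 = 1 + 5.616 = 6.616.
n_eff = 3724 / 6.616 = 562.9.

562.9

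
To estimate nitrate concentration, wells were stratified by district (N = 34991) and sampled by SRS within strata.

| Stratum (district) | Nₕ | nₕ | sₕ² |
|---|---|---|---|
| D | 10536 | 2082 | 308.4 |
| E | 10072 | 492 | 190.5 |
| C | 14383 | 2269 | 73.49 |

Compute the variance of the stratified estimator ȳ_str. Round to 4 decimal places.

Var(ȳ_str) = Σₕ Wₕ²(1 − fₕ)sₕ²/nₕ with Wₕ = Nₕ/N, N = 34991.
D: Wₕ = 0.30110600; term = 0.30110600²·(1 − 0.19760820)·308.4/2082 = 0.010776034.
E: Wₕ = 0.28784545; term = 0.28784545²·(1 − 0.04884829)·190.5/492 = 0.030513948.
C: Wₕ = 0.41104856; term = 0.41104856²·(1 − 0.15775568)·73.49/2269 = 0.0046091208.
Sum = 0.045899103.

0.0459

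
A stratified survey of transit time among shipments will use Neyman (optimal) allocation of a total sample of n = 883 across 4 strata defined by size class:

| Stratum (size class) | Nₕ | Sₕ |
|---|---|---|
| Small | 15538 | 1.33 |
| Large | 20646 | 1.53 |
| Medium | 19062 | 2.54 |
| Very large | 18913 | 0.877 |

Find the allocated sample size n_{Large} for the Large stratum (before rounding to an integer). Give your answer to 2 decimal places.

237.87

Neyman allocation: nₕ = n·NₕSₕ / Σⱼ NⱼSⱼ.
Σ NⱼSⱼ = 15538·1.33 + 20646·1.53 + 19062·2.54 + 18913·0.877 = 117258.1.
n_{Large} = 883·20646·1.53 / 117258.1 = 237.87.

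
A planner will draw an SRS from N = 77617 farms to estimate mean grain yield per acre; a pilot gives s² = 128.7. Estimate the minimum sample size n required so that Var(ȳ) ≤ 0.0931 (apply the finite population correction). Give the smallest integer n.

1359

Without fpc, n₀ = s²/D = 128.7/0.0931 = 1382.3845.
With fpc, (1 − n/N)·s²/n ≤ D requires n ≥ n₀/(1 + n₀/N) = 1382.3845/(1 + 1382.3845/77617) = 1358.1946.
Rounding up, n = 1359.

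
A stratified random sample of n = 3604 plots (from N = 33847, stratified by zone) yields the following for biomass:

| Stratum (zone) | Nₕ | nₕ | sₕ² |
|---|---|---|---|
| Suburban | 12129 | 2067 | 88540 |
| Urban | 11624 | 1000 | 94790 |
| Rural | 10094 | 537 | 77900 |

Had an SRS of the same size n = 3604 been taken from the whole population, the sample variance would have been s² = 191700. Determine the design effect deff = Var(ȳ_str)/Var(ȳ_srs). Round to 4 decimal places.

0.5680

Var(ȳ_str) = Σ Wₕ²(1−fₕ)sₕ²/nₕ with Wₕ = Nₕ/33847:
  Suburban: (12129/33847)²·(1−2067/12129)·88540/2067 = 4.5631841
  Urban: (11624/33847)²·(1−1000/11624)·94790/1000 = 10.217998
  Rural: (10094/33847)²·(1−537/10094)·77900/537 = 12.2154
  → Var(ȳ_str) = 26.996582.
Var(ȳ_srs) = (1 − 3604/33847)·191700/3604 = 47.527177.
deff = 26.996582 / 47.527177 = 0.5680.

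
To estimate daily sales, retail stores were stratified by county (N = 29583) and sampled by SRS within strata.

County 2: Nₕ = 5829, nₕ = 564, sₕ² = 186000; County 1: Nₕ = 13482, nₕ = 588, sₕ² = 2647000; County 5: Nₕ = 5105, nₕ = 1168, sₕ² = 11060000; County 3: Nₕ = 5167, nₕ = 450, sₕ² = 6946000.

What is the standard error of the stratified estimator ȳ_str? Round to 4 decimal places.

39.4094

Var(ȳ_str) = Σₕ Wₕ²(1 − fₕ)sₕ²/nₕ with Wₕ = Nₕ/N, N = 29583.
County 2: Wₕ = 0.19703884; term = 0.19703884²·(1 − 0.09675759)·186000/564 = 11.564899.
County 1: Wₕ = 0.45573471; term = 0.45573471²·(1 − 0.04361371)·2647000/588 = 894.19899.
County 5: Wₕ = 0.17256532; term = 0.17256532²·(1 − 0.22879530)·11060000/1168 = 217.46482.
County 3: Wₕ = 0.17466112; term = 0.17466112²·(1 − 0.08709116)·6946000/450 = 429.87499.
Sum = 1553.1037.
SE = √(1553.1037) = 39.4094.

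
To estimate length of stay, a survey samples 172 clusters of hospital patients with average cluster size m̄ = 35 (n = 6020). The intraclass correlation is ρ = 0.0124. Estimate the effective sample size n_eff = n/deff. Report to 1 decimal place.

4234.7

deff = 1 + (35 − 1)·0.0124 = 1 + 0.4216 = 1.4216.
n_eff = 6020 / 1.4216 = 4234.7.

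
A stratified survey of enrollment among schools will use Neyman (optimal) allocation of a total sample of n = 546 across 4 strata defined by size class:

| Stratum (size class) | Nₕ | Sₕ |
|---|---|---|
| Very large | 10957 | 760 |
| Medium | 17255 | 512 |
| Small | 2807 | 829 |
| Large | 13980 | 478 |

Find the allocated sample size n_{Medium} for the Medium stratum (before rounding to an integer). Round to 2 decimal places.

184.31

Neyman allocation: nₕ = n·NₕSₕ / Σⱼ NⱼSⱼ.
Σ NⱼSⱼ = 10957·760 + 17255·512 + 2807·829 + 13980·478 = 2.6171323 × 10^7.
n_{Medium} = 546·17255·512 / (2.6171323 × 10^7) = 184.31.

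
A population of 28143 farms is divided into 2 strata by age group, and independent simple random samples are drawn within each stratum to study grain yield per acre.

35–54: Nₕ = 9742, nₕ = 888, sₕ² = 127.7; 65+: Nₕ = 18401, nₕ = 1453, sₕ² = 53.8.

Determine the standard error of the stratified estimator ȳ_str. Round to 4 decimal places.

0.1739

Var(ȳ_str) = Σₕ Wₕ²(1 − fₕ)sₕ²/nₕ with Wₕ = Nₕ/N, N = 28143.
35–54: Wₕ = 0.34616068; term = 0.34616068²·(1 − 0.09115171)·127.7/888 = 0.015661191.
65+: Wₕ = 0.65383932; term = 0.65383932²·(1 − 0.07896310)·53.8/1453 = 0.014579269.
Sum = 0.03024046.
SE = √(0.03024046) = 0.1739.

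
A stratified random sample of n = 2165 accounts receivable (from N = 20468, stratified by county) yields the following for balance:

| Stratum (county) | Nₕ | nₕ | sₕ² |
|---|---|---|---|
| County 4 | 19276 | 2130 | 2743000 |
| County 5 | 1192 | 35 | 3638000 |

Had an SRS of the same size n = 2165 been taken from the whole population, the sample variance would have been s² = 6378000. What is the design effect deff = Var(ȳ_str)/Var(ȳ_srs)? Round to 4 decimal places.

Var(ȳ_str) = Σ Wₕ²(1−fₕ)sₕ²/nₕ with Wₕ = Nₕ/20468:
  County 4: (19276/20468)²·(1−2130/19276)·2743000/2130 = 1015.9565
  County 5: (1192/20468)²·(1−35/1192)·3638000/35 = 342.17908
  → Var(ȳ_str) = 1358.1356.
Var(ȳ_srs) = (1 − 2165/20468)·6378000/2165 = 2634.3501.
deff = 1358.1356 / 2634.3501 = 0.5155.

0.5155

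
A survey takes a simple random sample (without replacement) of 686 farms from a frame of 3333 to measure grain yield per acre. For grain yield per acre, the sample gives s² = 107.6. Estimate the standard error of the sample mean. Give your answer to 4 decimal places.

Under SRS without replacement, Var(ȳ) = (1 − f)·s²/n with f = n/N = 686/3333 = 0.20582058.
Var(ȳ) = (1 − 0.20582058)·107.6/686 = 0.79417942·0.15685131 = 0.12456808.
SE(ȳ) = √(0.12456808) = 0.3529.

0.3529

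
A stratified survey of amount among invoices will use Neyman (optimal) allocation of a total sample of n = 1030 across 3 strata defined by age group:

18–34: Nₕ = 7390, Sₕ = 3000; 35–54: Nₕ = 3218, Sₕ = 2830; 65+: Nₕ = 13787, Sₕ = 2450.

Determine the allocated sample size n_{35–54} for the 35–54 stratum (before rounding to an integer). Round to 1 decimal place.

Neyman allocation: nₕ = n·NₕSₕ / Σⱼ NⱼSⱼ.
Σ NⱼSⱼ = 7390·3000 + 3218·2830 + 13787·2450 = 6.505509 × 10^7.
n_{35–54} = 1030·3218·2830 / (6.505509 × 10^7) = 144.2.

144.2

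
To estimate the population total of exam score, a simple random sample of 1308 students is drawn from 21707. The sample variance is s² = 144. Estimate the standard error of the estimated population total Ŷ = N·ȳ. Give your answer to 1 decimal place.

Var(Ŷ) = N²·Var(ȳ) = N²·(1 − n/N)·s²/n.
f = 1308/21707 = 0.06025706; Var(ȳ) = 0.93974294·144/1308 = 0.10345794.
Var(Ŷ) = 21707² · 0.10345794 = 4.8748745 × 10^7.
SE(Ŷ) = √(4.8748745 × 10^7) = 6982.0.

6982.0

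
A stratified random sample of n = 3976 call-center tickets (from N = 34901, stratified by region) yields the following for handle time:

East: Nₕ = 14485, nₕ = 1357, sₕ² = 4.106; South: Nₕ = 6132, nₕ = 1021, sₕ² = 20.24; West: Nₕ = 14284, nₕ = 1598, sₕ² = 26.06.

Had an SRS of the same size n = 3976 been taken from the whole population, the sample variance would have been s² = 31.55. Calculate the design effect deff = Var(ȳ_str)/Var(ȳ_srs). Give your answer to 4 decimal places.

Var(ȳ_str) = Σ Wₕ²(1−fₕ)sₕ²/nₕ with Wₕ = Nₕ/34901:
  East: (14485/34901)²·(1−1357/14485)·4.106/1357 = 4.7236795 × 10^-4
  South: (6132/34901)²·(1−1021/6132)·20.24/1021 = 5.1005505 × 10^-4
  West: (14284/34901)²·(1−1598/14284)·26.06/1598 = 0.0024260315
  → Var(ȳ_str) = 0.0034084545.
Var(ȳ_srs) = (1 − 3976/34901)·31.55/3976 = 0.0070311251.
deff = 0.0034084545 / 0.0070311251 = 0.4848.

0.4848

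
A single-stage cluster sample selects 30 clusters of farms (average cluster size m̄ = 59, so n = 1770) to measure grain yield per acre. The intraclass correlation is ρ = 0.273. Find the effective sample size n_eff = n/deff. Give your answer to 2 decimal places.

deff = 1 + (59 − 1)·0.273 = 1 + 15.834 = 16.834.
n_eff = 1770 / 16.834 = 105.14.

105.14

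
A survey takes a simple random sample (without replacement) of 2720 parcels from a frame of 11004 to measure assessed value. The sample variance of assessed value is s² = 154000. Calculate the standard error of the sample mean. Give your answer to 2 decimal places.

6.53

Under SRS without replacement, Var(ȳ) = (1 − f)·s²/n with f = n/N = 2720/11004 = 0.24718284.
Var(ȳ) = (1 − 0.24718284)·154000/2720 = 0.75281716·56.617647 = 42.622736.
SE(ȳ) = √(42.622736) = 6.53.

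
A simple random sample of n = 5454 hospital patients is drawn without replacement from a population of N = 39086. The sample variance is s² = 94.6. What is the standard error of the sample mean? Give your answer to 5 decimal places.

0.12217

Under SRS without replacement, Var(ȳ) = (1 − f)·s²/n with f = n/N = 5454/39086 = 0.13953845.
Var(ȳ) = (1 − 0.13953845)·94.6/5454 = 0.86046155·0.017345068 = 0.014924764.
SE(ȳ) = √(0.014924764) = 0.12217.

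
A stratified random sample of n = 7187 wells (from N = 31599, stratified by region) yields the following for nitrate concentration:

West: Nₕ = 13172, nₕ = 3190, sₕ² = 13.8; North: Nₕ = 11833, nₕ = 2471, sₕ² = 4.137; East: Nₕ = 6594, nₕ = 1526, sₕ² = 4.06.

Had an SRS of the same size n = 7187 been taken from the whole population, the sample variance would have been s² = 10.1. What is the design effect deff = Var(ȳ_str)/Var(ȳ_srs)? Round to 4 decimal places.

0.7778

Var(ȳ_str) = Σ Wₕ²(1−fₕ)sₕ²/nₕ with Wₕ = Nₕ/31599:
  West: (13172/31599)²·(1−3190/13172)·13.8/3190 = 5.6965382 × 10^-4
  North: (11833/31599)²·(1−2471/11833)·4.137/2471 = 1.8575033 × 10^-4
  East: (6594/31599)²·(1−1526/6594)·4.06/1526 = 8.9045171 × 10^-5
  → Var(ȳ_str) = 8.4444932 × 10^-4.
Var(ȳ_srs) = (1 − 7187/31599)·10.1/7187 = 0.0010856848.
deff = (8.4444932 × 10^-4) / 0.0010856848 = 0.7778.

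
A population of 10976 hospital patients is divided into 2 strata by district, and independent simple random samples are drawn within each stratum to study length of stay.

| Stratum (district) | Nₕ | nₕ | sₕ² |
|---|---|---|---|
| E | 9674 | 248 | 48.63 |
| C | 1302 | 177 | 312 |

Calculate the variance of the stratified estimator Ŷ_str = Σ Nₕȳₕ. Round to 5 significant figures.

Var(Ŷ_str) = Σₕ Nₕ²(1 − fₕ)sₕ²/nₕ.
E: 9674²·(1 − 248/9674)·48.63/248 = 1.7880765 × 10^7.
C: 1302²·(1 − 177/1302)·312/177 = 2.5819322 × 10^6.
Sum = 2.0462697 × 10^7.

2.0463 × 10^7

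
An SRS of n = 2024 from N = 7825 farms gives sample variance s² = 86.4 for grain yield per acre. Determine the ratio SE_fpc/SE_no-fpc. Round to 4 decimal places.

f = n/N = 2024/7825 = 0.25865815.
SE_no-fpc = √(s²/n) = 0.20661013; SE_fpc = √((1−f)s²/n) = 0.17789383.
Ratio = √(1−f) = 0.86101211.

0.8610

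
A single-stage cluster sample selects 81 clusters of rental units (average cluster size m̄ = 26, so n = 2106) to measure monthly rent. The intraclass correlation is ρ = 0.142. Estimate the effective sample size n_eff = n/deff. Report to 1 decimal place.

462.9

deff = 1 + (26 − 1)·0.142 = 1 + 3.55 = 4.55.
n_eff = 2106 / 4.55 = 462.9.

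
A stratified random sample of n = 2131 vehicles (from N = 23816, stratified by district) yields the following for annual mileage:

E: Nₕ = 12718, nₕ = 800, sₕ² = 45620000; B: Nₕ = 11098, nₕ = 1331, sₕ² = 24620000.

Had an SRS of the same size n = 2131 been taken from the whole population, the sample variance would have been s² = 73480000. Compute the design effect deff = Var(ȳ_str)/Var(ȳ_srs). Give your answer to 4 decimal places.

Var(ȳ_str) = Σ Wₕ²(1−fₕ)sₕ²/nₕ with Wₕ = Nₕ/23816:
  E: (12718/23816)²·(1−800/12718)·45620000/800 = 15238.768
  B: (11098/23816)²·(1−1331/11098)·24620000/1331 = 3534.9092
  → Var(ȳ_str) = 18773.677.
Var(ȳ_srs) = (1 − 2131/23816)·73480000/2131 = 31396.143.
deff = 18773.677 / 31396.143 = 0.5980.

0.5980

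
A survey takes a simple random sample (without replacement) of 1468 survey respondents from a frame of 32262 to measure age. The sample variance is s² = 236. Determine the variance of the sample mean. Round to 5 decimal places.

Under SRS without replacement, Var(ȳ) = (1 − f)·s²/n with f = n/N = 1468/32262 = 0.04550245.
Var(ȳ) = (1 − 0.04550245)·236/1468 = 0.95449755·0.16076294 = 0.15344784.

0.15345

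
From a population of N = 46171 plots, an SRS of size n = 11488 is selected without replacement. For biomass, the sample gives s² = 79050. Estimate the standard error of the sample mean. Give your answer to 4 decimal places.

2.2735

Under SRS without replacement, Var(ȳ) = (1 − f)·s²/n with f = n/N = 11488/46171 = 0.24881419.
Var(ȳ) = (1 − 0.24881419)·79050/11488 = 0.75118581·6.8810933 = 5.1689797.
SE(ȳ) = √(5.1689797) = 2.2735.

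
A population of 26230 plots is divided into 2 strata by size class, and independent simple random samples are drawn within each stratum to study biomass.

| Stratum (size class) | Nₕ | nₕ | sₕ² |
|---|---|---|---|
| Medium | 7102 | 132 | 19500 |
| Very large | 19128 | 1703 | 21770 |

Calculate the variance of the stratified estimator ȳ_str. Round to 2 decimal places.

Var(ȳ_str) = Σₕ Wₕ²(1 − fₕ)sₕ²/nₕ with Wₕ = Nₕ/N, N = 26230.
Medium: Wₕ = 0.27075867; term = 0.27075867²·(1 − 0.01858631)·19500/132 = 10.628636.
Very large: Wₕ = 0.72924133; term = 0.72924133²·(1 − 0.08903179)·21770/1703 = 6.1928356.
Sum = 16.821472.

16.82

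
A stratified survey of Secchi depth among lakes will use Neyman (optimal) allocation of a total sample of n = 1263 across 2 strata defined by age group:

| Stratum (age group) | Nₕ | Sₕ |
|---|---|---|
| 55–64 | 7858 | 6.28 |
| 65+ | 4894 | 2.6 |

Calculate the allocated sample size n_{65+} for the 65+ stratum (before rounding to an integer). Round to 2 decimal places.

258.91

Neyman allocation: nₕ = n·NₕSₕ / Σⱼ NⱼSⱼ.
Σ NⱼSⱼ = 7858·6.28 + 4894·2.6 = 62072.64.
n_{65+} = 1263·4894·2.6 / 62072.64 = 258.91.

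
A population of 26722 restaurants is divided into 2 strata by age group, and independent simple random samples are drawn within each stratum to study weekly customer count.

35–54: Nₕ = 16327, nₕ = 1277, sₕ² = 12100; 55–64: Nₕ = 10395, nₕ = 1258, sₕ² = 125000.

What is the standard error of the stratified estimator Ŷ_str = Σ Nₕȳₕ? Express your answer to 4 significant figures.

Var(Ŷ_str) = Σₕ Nₕ²(1 − fₕ)sₕ²/nₕ.
35–54: 16327²·(1 − 1277/16327)·12100/1277 = 2.3282916 × 10^9.
55–64: 10395²·(1 − 1258/10395)·125000/1258 = 9.4375114 × 10^9.
Sum = 1.1765803 × 10^10.
SE = √(1.1765803 × 10^10) = 108500.

108500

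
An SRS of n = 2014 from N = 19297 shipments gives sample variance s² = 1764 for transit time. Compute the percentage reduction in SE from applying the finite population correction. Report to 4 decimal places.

f = n/N = 2014/19297 = 0.10436855.
SE_no-fpc = √(s²/n) = 0.93587869; SE_fpc = √((1−f)s²/n) = 0.88569506.
Ratio = √(1−f) = 0.94637807. Reduction = 100·(1 − 0.94637807) = 5.3622%.

5.3622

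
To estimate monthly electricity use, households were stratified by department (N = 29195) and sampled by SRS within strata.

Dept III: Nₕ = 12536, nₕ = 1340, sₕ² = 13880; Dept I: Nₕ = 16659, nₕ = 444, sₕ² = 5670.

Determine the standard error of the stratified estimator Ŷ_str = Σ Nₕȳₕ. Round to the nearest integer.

Var(Ŷ_str) = Σₕ Nₕ²(1 − fₕ)sₕ²/nₕ.
Dept III: 12536²·(1 − 1340/12536)·13880/1340 = 1.4538063 × 10^9.
Dept I: 16659²·(1 − 444/16659)·5670/444 = 3.449578 × 10^9.
Sum = 4.9033843 × 10^9.
SE = √(4.9033843 × 10^9) = 70024.

70024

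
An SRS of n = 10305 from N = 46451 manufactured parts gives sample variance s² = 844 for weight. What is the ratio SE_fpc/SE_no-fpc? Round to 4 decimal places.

f = n/N = 10305/46451 = 0.22184668.
SE_no-fpc = √(s²/n) = 0.28618524; SE_fpc = √((1−f)s²/n) = 0.25245258.
Ratio = √(1−f) = 0.88212999.

0.8821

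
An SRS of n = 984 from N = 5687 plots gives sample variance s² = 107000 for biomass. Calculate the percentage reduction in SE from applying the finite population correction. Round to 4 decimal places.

f = n/N = 984/5687 = 0.17302620.
SE_no-fpc = √(s²/n) = 10.42784; SE_fpc = √((1−f)s²/n) = 9.4828791.
Ratio = √(1−f) = 0.90938100. Reduction = 100·(1 − 0.90938100) = 9.0619%.

9.0619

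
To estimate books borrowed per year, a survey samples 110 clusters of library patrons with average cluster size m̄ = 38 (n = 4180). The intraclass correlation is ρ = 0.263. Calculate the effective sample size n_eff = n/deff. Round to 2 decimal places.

deff = 1 + (38 − 1)·0.263 = 1 + 9.731 = 10.731.
n_eff = 4180 / 10.731 = 389.53.

389.53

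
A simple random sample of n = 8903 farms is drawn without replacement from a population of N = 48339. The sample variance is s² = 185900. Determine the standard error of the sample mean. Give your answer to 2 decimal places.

4.13

Under SRS without replacement, Var(ȳ) = (1 − f)·s²/n with f = n/N = 8903/48339 = 0.18417841.
Var(ȳ) = (1 − 0.18417841)·185900/8903 = 0.81582159·20.880602 = 17.034846.
SE(ȳ) = √(17.034846) = 4.13.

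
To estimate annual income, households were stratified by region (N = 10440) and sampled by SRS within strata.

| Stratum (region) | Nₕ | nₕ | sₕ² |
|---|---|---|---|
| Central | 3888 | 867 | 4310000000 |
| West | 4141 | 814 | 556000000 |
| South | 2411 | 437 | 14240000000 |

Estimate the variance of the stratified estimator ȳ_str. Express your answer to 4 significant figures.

2.045 × 10^6

Var(ȳ_str) = Σₕ Wₕ²(1 − fₕ)sₕ²/nₕ with Wₕ = Nₕ/N, N = 10440.
Central: Wₕ = 0.37241379; term = 0.37241379²·(1 − 0.22299383)·4310000000/867 = 535715.43.
West: Wₕ = 0.39664751; term = 0.39664751²·(1 − 0.19657088)·556000000/814 = 86339.081.
South: Wₕ = 0.23093870; term = 0.23093870²·(1 − 0.18125259)·14240000000/437 = 1.4228919 × 10^6.
Sum = 2.0449464 × 10^6.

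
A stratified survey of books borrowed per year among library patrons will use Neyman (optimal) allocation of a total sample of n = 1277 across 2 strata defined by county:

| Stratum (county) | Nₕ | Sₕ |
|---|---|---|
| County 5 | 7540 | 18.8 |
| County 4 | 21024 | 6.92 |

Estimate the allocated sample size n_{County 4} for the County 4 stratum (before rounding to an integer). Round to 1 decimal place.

Neyman allocation: nₕ = n·NₕSₕ / Σⱼ NⱼSⱼ.
Σ NⱼSⱼ = 7540·18.8 + 21024·6.92 = 287238.08.
n_{County 4} = 1277·21024·6.92 / 287238.08 = 646.8.

646.8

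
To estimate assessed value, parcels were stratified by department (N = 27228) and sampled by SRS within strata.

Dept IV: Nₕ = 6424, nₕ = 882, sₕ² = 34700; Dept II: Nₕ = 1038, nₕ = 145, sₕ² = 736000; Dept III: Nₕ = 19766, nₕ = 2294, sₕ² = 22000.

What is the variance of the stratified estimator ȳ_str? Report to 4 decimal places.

12.7031

Var(ȳ_str) = Σₕ Wₕ²(1 − fₕ)sₕ²/nₕ with Wₕ = Nₕ/N, N = 27228.
Dept IV: Wₕ = 0.23593360; term = 0.23593360²·(1 − 0.13729763)·34700/882 = 1.8893023.
Dept II: Wₕ = 0.03812252; term = 0.03812252²·(1 − 0.13969171)·736000/145 = 6.3463956.
Dept III: Wₕ = 0.72594388; term = 0.72594388²·(1 − 0.11605788)·22000/2294 = 4.4674448.
Sum = 12.703143.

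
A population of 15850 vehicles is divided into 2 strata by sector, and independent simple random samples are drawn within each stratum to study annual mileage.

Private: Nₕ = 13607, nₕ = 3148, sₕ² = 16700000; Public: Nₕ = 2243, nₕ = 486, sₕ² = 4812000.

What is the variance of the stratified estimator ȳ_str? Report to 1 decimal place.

Var(ȳ_str) = Σₕ Wₕ²(1 − fₕ)sₕ²/nₕ with Wₕ = Nₕ/N, N = 15850.
Private: Wₕ = 0.85848580; term = 0.85848580²·(1 − 0.23135151)·16700000/3148 = 3005.2165.
Public: Wₕ = 0.14151420; term = 0.14151420²·(1 − 0.21667410)·4812000/486 = 155.3216.
Sum = 3160.5381.

3160.5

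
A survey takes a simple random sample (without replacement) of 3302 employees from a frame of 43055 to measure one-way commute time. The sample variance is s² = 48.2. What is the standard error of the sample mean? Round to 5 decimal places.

0.11609

Under SRS without replacement, Var(ȳ) = (1 − f)·s²/n with f = n/N = 3302/43055 = 0.07669260.
Var(ȳ) = (1 − 0.07669260)·48.2/3302 = 0.92330740·0.014597214 = 0.013477715.
SE(ȳ) = √(0.013477715) = 0.11609.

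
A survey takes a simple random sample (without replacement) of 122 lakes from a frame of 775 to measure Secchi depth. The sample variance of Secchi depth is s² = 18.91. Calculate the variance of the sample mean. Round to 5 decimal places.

0.13060

Under SRS without replacement, Var(ȳ) = (1 − f)·s²/n with f = n/N = 122/775 = 0.15741935.
Var(ȳ) = (1 − 0.15741935)·18.91/122 = 0.84258065·0.155 = 0.1306.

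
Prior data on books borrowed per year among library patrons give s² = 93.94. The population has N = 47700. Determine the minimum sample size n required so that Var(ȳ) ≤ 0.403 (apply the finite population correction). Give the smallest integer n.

232

Without fpc, n₀ = s²/D = 93.94/0.403 = 233.1017.
With fpc, (1 − n/N)·s²/n ≤ D requires n ≥ n₀/(1 + n₀/N) = 233.1017/(1 + 233.1017/47700) = 231.9681.
Rounding up, n = 232.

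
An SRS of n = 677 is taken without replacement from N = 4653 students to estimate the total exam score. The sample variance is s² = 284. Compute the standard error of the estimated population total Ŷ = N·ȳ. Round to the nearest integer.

2786

Var(Ŷ) = N²·Var(ȳ) = N²·(1 − n/N)·s²/n.
f = 677/4653 = 0.14549753; Var(ȳ) = 0.85450247·284/677 = 0.35846189.
Var(Ŷ) = 4653² · 0.35846189 = 7.7608465 × 10^6.
SE(Ŷ) = √(7.7608465 × 10^6) = 2786.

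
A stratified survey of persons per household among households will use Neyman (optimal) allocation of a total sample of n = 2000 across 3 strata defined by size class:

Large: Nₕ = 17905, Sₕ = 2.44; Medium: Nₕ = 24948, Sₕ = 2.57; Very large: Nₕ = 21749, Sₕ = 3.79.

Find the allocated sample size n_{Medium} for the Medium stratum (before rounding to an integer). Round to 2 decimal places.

Neyman allocation: nₕ = n·NₕSₕ / Σⱼ NⱼSⱼ.
Σ NⱼSⱼ = 17905·2.44 + 24948·2.57 + 21749·3.79 = 190233.27.
n_{Medium} = 2000·24948·2.57 / 190233.27 = 674.08.

674.08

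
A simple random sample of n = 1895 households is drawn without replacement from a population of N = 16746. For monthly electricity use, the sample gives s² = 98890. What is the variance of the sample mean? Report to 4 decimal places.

Under SRS without replacement, Var(ȳ) = (1 − f)·s²/n with f = n/N = 1895/16746 = 0.11316135.
Var(ȳ) = (1 − 0.11316135)·98890/1895 = 0.88683865·52.184697 = 46.279406.

46.2794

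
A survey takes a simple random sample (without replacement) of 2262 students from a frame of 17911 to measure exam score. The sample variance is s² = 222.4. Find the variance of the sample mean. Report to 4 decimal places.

Under SRS without replacement, Var(ȳ) = (1 − f)·s²/n with f = n/N = 2262/17911 = 0.12629111.
Var(ȳ) = (1 − 0.12629111)·222.4/2262 = 0.87370889·0.098320071 = 0.08590312.

0.0859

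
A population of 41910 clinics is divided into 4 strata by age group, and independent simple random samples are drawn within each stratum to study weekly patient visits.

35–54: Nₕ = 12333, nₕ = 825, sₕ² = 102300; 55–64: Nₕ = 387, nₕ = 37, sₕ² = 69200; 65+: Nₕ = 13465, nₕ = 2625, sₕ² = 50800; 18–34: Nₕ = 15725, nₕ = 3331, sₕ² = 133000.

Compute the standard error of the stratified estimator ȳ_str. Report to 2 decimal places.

Var(ȳ_str) = Σₕ Wₕ²(1 − fₕ)sₕ²/nₕ with Wₕ = Nₕ/N, N = 41910.
35–54: Wₕ = 0.29427344; term = 0.29427344²·(1 − 0.06689370)·102300/825 = 10.019705.
55–64: Wₕ = 0.00923407; term = 0.00923407²·(1 − 0.09560724)·69200/37 = 0.14422749.
65+: Wₕ = 0.32128370; term = 0.32128370²·(1 − 0.19494987)·50800/2625 = 1.6081802.
18–34: Wₕ = 0.37520878; term = 0.37520878²·(1 − 0.21182830)·133000/3331 = 4.4304091.
Sum = 16.202522.
SE = √(16.202522) = 4.03.

4.03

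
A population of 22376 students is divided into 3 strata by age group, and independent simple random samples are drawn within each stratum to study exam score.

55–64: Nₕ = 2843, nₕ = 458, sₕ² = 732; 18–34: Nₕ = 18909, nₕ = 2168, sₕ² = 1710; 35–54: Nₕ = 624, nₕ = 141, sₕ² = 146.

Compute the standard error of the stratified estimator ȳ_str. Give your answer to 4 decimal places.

Var(ȳ_str) = Σₕ Wₕ²(1 − fₕ)sₕ²/nₕ with Wₕ = Nₕ/N, N = 22376.
55–64: Wₕ = 0.12705577; term = 0.12705577²·(1 − 0.16109743)·732/458 = 0.021644419.
18–34: Wₕ = 0.84505720; term = 0.84505720²·(1 − 0.11465440)·1710/2168 = 0.49867992.
35–54: Wₕ = 0.02788702; term = 0.02788702²·(1 − 0.22596154)·146/141 = 6.2330492 × 10^-4.
Sum = 0.52094764.
SE = √(0.52094764) = 0.7218.

0.7218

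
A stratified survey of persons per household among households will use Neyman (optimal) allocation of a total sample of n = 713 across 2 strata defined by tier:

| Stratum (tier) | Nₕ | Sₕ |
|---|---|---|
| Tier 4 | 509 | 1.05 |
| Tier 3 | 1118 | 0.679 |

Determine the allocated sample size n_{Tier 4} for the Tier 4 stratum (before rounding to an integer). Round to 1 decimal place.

294.6

Neyman allocation: nₕ = n·NₕSₕ / Σⱼ NⱼSⱼ.
Σ NⱼSⱼ = 509·1.05 + 1118·0.679 = 1293.572.
n_{Tier 4} = 713·509·1.05 / 1293.572 = 294.6.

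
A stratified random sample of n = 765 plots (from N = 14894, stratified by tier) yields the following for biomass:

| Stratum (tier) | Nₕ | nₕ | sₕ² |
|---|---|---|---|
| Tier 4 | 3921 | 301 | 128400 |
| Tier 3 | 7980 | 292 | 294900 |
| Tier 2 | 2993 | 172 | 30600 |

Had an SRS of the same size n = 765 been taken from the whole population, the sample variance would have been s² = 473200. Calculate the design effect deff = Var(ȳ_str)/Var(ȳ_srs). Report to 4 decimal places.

0.5340

Var(ȳ_str) = Σ Wₕ²(1−fₕ)sₕ²/nₕ with Wₕ = Nₕ/14894:
  Tier 4: (3921/14894)²·(1−301/3921)·128400/301 = 27.294883
  Tier 3: (7980/14894)²·(1−292/7980)·294900/292 = 279.30936
  Tier 2: (2993/14894)²·(1−172/2993)·30600/172 = 6.7714252
  → Var(ȳ_str) = 313.37567.
Var(ȳ_srs) = (1 − 765/14894)·473200/765 = 586.79091.
deff = 313.37567 / 586.79091 = 0.5340.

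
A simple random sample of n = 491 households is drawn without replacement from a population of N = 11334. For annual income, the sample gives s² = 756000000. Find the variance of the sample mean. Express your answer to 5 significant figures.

1.4730 × 10^6

Under SRS without replacement, Var(ȳ) = (1 − f)·s²/n with f = n/N = 491/11334 = 0.04332098.
Var(ȳ) = (1 − 0.04332098)·756000000/491 = 0.95667902·1.5397149 × 10^6 = 1.4730129 × 10^6.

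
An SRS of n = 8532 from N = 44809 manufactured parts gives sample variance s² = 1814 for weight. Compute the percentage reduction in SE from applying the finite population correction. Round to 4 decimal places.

f = n/N = 8532/44809 = 0.19040818.
SE_no-fpc = √(s²/n) = 0.46109798; SE_fpc = √((1−f)s²/n) = 0.41488361.
Ratio = √(1−f) = 0.89977321. Reduction = 100·(1 − 0.89977321) = 10.0227%.

10.0227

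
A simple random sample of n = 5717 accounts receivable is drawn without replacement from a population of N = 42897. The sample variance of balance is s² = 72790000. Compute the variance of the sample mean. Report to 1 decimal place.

Under SRS without replacement, Var(ȳ) = (1 − f)·s²/n with f = n/N = 5717/42897 = 0.13327272.
Var(ȳ) = (1 − 0.13327272)·72790000/5717 = 0.86672728·12732.202 = 11035.347.

11035.3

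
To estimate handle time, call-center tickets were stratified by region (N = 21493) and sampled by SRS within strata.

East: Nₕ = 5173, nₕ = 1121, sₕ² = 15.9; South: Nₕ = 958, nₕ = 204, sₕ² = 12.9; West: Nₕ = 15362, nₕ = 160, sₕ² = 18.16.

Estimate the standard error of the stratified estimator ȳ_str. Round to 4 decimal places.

Var(ȳ_str) = Σₕ Wₕ²(1 − fₕ)sₕ²/nₕ with Wₕ = Nₕ/N, N = 21493.
East: Wₕ = 0.24068301; term = 0.24068301²·(1 − 0.21670211)·15.9/1121 = 6.4359009 × 10^-4.
South: Wₕ = 0.04457265; term = 0.04457265²·(1 − 0.21294363)·12.9/204 = 9.8878603 × 10^-5.
West: Wₕ = 0.71474434; term = 0.71474434²·(1 − 0.01041531)·18.16/160 = 0.057378643.
Sum = 0.058121112.
SE = √(0.058121112) = 0.2411.

0.2411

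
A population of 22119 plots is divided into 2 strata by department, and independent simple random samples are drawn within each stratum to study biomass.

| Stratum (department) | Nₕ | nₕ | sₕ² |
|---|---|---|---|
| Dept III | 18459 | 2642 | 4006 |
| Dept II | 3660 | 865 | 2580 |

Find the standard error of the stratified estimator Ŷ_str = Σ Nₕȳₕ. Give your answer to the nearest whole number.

Var(Ŷ_str) = Σₕ Nₕ²(1 − fₕ)sₕ²/nₕ.
Dept III: 18459²·(1 − 2642/18459)·4006/2642 = 4.4270091 × 10^8.
Dept II: 3660²·(1 − 865/3660)·2580/865 = 3.0511706 × 10^7.
Sum = 4.7321262 × 10^8.
SE = √(4.7321262 × 10^8) = 21753.

21753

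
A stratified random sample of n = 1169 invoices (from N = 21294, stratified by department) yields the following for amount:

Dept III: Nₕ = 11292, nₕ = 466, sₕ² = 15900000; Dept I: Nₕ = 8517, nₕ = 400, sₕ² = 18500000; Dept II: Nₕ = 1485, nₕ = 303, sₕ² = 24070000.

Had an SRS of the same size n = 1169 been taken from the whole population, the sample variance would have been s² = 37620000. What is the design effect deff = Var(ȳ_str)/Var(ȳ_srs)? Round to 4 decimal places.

Var(ȳ_str) = Σ Wₕ²(1−fₕ)sₕ²/nₕ with Wₕ = Nₕ/21294:
  Dept III: (11292/21294)²·(1−466/11292)·15900000/466 = 9198.8937
  Dept I: (8517/21294)²·(1−400/8517)·18500000/400 = 7051.4662
  Dept II: (1485/21294)²·(1−303/1485)·24070000/303 = 307.51258
  → Var(ȳ_str) = 16557.872.
Var(ȳ_srs) = (1 − 1169/21294)·37620000/1169 = 30414.657.
deff = 16557.872 / 30414.657 = 0.5444.

0.5444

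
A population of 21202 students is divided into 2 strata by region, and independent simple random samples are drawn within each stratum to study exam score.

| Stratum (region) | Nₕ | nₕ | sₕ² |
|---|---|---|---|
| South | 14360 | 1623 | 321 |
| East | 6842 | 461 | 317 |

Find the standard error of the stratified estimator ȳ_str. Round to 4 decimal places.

0.3837

Var(ȳ_str) = Σₕ Wₕ²(1 − fₕ)sₕ²/nₕ with Wₕ = Nₕ/N, N = 21202.
South: Wₕ = 0.67729459; term = 0.67729459²·(1 − 0.11302228)·321/1623 = 0.080473787.
East: Wₕ = 0.32270541; term = 0.32270541²·(1 − 0.06737796)·317/461 = 0.066784625.
Sum = 0.14725841.
SE = √(0.14725841) = 0.3837.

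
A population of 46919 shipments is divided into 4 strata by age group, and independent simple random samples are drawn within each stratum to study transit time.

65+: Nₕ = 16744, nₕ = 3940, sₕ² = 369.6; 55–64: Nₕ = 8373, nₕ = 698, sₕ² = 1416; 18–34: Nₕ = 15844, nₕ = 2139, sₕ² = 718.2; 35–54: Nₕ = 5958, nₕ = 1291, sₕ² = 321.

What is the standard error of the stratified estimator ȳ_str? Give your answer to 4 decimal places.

0.3234

Var(ȳ_str) = Σₕ Wₕ²(1 − fₕ)sₕ²/nₕ with Wₕ = Nₕ/N, N = 46919.
65+: Wₕ = 0.35687035; term = 0.35687035²·(1 − 0.23530817)·369.6/3940 = 0.0091357273.
55–64: Wₕ = 0.17845649; term = 0.17845649²·(1 − 0.08336319)·1416/698 = 0.059220192.
18–34: Wₕ = 0.33768836; term = 0.33768836²·(1 − 0.13500379)·718.2/2139 = 0.033119288.
35–54: Wₕ = 0.12698480; term = 0.12698480²·(1 − 0.21668345)·321/1291 = 0.0031406504.
Sum = 0.10461586.
SE = √(0.10461586) = 0.3234.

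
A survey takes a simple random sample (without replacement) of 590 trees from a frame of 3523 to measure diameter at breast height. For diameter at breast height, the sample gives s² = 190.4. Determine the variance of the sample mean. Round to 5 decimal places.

Under SRS without replacement, Var(ȳ) = (1 − f)·s²/n with f = n/N = 590/3523 = 0.16747091.
Var(ȳ) = (1 − 0.16747091)·190.4/590 = 0.83252909·0.32271186 = 0.26866702.

0.26867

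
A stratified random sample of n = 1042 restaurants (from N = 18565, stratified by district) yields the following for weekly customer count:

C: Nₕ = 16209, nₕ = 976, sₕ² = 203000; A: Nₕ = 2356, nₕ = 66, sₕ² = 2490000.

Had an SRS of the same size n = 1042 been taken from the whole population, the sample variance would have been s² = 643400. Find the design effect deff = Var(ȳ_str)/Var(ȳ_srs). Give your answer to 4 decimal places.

1.2690

Var(ȳ_str) = Σ Wₕ²(1−fₕ)sₕ²/nₕ with Wₕ = Nₕ/18565:
  C: (16209/18565)²·(1−976/16209)·203000/976 = 149.00402
  A: (2356/18565)²·(1−66/2356)·2490000/66 = 590.57665
  → Var(ȳ_str) = 739.58067.
Var(ȳ_srs) = (1 − 1042/18565)·643400/1042 = 582.8098.
deff = 739.58067 / 582.8098 = 1.2690.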